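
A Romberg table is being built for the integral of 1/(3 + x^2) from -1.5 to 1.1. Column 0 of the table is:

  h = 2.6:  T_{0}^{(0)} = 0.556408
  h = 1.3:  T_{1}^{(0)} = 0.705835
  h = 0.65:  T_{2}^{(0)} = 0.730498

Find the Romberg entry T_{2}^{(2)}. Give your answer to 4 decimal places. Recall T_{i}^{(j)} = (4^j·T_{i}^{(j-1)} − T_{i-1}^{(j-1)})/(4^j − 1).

Richardson extrapolation on the trapezoidal column (denominator 4−1=3):
T_{1}^{(1)} = 0.705835 + (0.705835 − 0.556408)/3 = 0.755644
T_{2}^{(1)} = (4·0.730498 − 0.705835) / 3 = 0.738719
T_{2}^{(2)} = (16·0.738719 − 0.755644) / 15 = 0.737591

0.7376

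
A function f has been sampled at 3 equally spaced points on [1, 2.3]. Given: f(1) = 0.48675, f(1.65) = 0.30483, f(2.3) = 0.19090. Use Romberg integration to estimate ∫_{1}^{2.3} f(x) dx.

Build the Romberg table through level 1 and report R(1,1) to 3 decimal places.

R(0,0) (trapezoid, 1 panel, h=1.3000): 0.44047
R(1,0) (trapezoid, 2 panels, h=0.6500): 0.41838
R(1,1) = 0.41838 + (0.41838 − 0.44047)/3 = 0.41102

0.411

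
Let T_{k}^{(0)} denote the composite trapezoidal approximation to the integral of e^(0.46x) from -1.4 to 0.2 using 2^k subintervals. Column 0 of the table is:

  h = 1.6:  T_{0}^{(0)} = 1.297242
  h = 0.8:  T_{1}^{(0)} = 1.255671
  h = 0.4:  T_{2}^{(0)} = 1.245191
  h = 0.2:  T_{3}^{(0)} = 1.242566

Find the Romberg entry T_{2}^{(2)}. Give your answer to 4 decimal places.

1.2417

Richardson extrapolation on the trapezoidal column (denominator 4−1=3):
T_{1}^{(1)} = 1.255671 + (1.255671 − 1.297242)/3 = 1.241814
T_{2}^{(1)} = 1.245191 + (1.245191 − 1.255671)/3 = 1.241698
T_{2}^{(2)} = 1.241698 + (1.241698 − 1.241814)/15 = 1.241690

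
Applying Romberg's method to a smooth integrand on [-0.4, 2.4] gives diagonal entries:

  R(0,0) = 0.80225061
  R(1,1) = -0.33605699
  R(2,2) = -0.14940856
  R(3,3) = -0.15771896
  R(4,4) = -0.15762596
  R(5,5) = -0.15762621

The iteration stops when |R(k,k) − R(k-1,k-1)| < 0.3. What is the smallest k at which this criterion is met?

|R(1,1) − R(0,0)| = 1.13830760 ≥ 0.3
|R(2,2) − R(1,1)| = 0.18664843 < 0.3

k = 2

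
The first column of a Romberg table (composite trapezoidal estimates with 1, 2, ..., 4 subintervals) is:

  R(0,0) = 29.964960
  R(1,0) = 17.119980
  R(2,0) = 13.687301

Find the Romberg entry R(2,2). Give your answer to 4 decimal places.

R(1,1) = 17.119980 + (17.119980 − 29.964960)/3 = 12.838320
R(2,1) = (4·13.687301 − 17.119980) / 3 = 12.543075
R(2,2) = (16·12.543075 − 12.838320) / 15 = 12.523392
(Column j=1 coincides with Simpson's rule on the same nodes.)

12.5234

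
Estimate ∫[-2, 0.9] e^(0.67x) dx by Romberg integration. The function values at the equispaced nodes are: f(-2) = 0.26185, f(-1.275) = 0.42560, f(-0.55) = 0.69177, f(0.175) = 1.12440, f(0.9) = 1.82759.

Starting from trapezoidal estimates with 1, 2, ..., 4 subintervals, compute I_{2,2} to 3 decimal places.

2.337

I_{0,0} (trapezoid, 1 panel, h=2.9000): 3.02969
I_{1,0} (trapezoid, 2 panels, h=1.4500): 2.51791
I_{2,0} (trapezoid, 4 panels, h=0.7250): 2.38271
I_{1,1} = 2.51791 + (2.51791 − 3.02969)/3 = 2.34732
I_{2,1} = 2.38271 + (2.38271 − 2.51791)/3 = 2.33764
I_{2,2} = 2.33764 + (2.33764 − 2.34732)/15 = 2.33699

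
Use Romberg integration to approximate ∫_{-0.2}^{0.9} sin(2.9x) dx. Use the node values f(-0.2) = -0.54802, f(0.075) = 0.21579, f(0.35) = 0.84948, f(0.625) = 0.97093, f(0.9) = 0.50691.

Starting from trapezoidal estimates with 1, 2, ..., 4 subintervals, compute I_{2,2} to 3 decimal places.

I_{0,0} (trapezoid, 1 panel, h=1.1000): -0.02261
I_{1,0} (trapezoid, 2 panels, h=0.5500): 0.45591
I_{2,0} (trapezoid, 4 panels, h=0.2750): 0.55430
I_{1,1} = 0.45591 + (0.45591 − (-0.02261))/3 = 0.61542
I_{2,1} = 0.55430 + (0.55430 − 0.45591)/3 = 0.58710
I_{2,2} = 0.58710 + (0.58710 − 0.61542)/15 = 0.58521

0.585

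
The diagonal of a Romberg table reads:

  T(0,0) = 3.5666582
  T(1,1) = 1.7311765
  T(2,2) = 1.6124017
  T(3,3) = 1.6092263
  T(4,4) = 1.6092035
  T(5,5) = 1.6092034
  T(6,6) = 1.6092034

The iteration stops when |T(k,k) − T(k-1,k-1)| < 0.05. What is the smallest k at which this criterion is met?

k = 3

|T(1,1) − T(0,0)| = 1.8354817 ≥ 0.05
|T(2,2) − T(1,1)| = 0.1187748 ≥ 0.05
|T(3,3) − T(2,2)| = 0.0031754 < 0.05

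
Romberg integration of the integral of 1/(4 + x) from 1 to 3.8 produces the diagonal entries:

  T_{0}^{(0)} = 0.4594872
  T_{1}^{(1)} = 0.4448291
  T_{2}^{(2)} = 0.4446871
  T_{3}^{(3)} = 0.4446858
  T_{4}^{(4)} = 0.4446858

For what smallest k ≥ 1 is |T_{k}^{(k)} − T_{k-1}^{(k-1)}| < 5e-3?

k = 2

|T_{1}^{(1)} − T_{0}^{(0)}| = 0.0146581 ≥ 5e-3
|T_{2}^{(2)} − T_{1}^{(1)}| = 0.0001420 < 5e-3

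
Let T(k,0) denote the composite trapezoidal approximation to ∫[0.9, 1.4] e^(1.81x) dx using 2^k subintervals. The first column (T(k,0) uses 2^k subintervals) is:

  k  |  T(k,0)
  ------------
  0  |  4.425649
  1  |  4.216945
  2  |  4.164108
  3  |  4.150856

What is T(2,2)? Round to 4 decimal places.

4.1464

Richardson extrapolation on the trapezoidal column (denominator 4−1=3):
T(1,1) = (4·4.216945 − 4.425649) / 3 = 4.147377
T(2,1) = (4·4.164108 − 4.216945) / 3 = 4.146496
T(2,2) = (16·4.146496 − 4.147377) / 15 = 4.146437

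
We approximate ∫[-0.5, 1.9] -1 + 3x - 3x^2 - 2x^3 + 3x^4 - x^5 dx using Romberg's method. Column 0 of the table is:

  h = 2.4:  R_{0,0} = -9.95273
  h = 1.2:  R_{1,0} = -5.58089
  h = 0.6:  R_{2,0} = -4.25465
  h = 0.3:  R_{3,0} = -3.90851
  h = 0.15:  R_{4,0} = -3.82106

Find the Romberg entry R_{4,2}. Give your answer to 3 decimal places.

Richardson extrapolation on the trapezoidal column (denominator 4−1=3):
R_{3,1} = (4·(-3.90851) − (-4.25465)) / 3 = -3.79313
R_{4,1} = -3.82106 + (-3.82106 − (-3.90851))/3 = -3.79191
R_{4,2} = -3.79191 + (-3.79191 − (-3.79313))/15 = -3.79183

-3.792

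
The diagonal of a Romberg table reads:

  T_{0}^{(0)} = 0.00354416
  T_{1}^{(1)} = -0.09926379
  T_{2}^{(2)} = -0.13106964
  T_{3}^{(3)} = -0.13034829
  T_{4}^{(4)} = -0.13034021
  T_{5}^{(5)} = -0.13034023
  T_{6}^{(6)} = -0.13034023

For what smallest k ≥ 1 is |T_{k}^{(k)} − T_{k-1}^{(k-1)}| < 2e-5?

|T_{1}^{(1)} − T_{0}^{(0)}| = 0.10280795 ≥ 2e-5
|T_{2}^{(2)} − T_{1}^{(1)}| = 0.03180585 ≥ 2e-5
|T_{3}^{(3)} − T_{2}^{(2)}| = 0.00072135 ≥ 2e-5
|T_{4}^{(4)} − T_{3}^{(3)}| = 0.00000808 < 2e-5

k = 4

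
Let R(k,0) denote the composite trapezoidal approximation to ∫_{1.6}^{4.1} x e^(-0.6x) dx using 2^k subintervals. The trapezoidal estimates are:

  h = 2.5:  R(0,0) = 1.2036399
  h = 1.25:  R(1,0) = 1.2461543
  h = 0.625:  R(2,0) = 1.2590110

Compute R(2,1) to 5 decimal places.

1.26330

R(2,1) = (4·1.2590110 − 1.2461543) / 3 = 1.2632966
(Column j=1 coincides with Simpson's rule on the same nodes.)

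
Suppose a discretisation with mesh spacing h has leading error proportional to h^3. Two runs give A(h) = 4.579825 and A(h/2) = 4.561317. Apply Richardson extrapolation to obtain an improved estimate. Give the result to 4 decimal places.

4.5587

The leading error scales as h^3; refining by a factor of 2 reduces it by 2^3 = 8.
Extrapolated value = (8·A(h/2) − A(h)) / (8 − 1)
= (8·4.561317 − 4.579825) / 7
= 31.910711 / 7 = 4.558673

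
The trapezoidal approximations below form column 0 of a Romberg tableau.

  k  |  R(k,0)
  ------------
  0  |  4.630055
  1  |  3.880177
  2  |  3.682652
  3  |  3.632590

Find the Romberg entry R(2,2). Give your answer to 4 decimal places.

3.6159

R(1,1) = 3.880177 + (3.880177 − 4.630055)/3 = 3.630218
R(2,1) = (4·3.682652 − 3.880177) / 3 = 3.616810
R(2,2) = (16·3.616810 − 3.630218) / 15 = 3.615916
(Column j=1 coincides with Simpson's rule on the same nodes.)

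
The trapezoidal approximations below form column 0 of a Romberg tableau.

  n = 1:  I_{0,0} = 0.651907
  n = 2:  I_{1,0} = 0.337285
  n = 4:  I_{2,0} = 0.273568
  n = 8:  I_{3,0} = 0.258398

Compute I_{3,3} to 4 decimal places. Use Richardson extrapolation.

0.2534

I_{1,1} = (4·0.337285 − 0.651907) / 3 = 0.232411
I_{2,1} = (4·0.273568 − 0.337285) / 3 = 0.252329
I_{3,1} = (4·0.258398 − 0.273568) / 3 = 0.253341
I_{2,2} = (16·0.252329 − 0.232411) / 15 = 0.253657
I_{3,2} = (16·0.253341 − 0.252329) / 15 = 0.253408
I_{3,3} = (64·0.253408 − 0.253657) / 63 = 0.253404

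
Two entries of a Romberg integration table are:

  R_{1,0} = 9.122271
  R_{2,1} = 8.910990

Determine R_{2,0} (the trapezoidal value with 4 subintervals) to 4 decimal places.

8.9638

From R_{2,1} = (4·R_{2,0} − R_{1,0})/3, solve for R_{2,0}:
4·R_{2,0} = 3·8.910990 + 9.122271 = 35.855241
R_{2,0} = 8.963810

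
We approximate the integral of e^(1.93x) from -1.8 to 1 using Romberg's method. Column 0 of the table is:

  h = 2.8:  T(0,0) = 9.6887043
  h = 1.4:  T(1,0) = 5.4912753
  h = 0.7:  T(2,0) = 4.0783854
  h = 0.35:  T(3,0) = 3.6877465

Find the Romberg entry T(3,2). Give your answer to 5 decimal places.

Richardson extrapolation on the trapezoidal column (denominator 4−1=3):
T(2,1) = (4·4.0783854 − 5.4912753) / 3 = 3.6074221
T(3,1) = (4·3.6877465 − 4.0783854) / 3 = 3.5575335
T(3,2) = 3.5575335 + (3.5575335 − 3.6074221)/15 = 3.5542076
(Column j=1 coincides with Simpson's rule on the same nodes.)

3.55421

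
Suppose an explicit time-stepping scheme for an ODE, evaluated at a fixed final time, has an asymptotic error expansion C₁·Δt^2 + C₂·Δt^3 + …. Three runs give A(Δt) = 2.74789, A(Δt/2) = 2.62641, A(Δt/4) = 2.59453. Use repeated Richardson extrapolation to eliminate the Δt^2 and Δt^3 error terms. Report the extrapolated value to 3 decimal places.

First eliminate the Δt^2 term (factor 2^2 = 4):
  B₁ = (4·2.62641 − 2.74789)/3 = 2.58592
  B₂ = (4·2.59453 − 2.62641)/3 = 2.58390
Then eliminate the Δt^3 term (factor 2^3 = 8):
  (8·2.58390 − 2.58592)/7 = 2.58361

2.584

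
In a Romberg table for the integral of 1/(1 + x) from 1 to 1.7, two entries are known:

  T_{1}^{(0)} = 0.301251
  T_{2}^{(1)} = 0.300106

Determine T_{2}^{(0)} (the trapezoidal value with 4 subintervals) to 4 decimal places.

From T_{2}^{(1)} = (4·T_{2}^{(0)} − T_{1}^{(0)})/3, solve for T_{2}^{(0)}:
4·T_{2}^{(0)} = 3·0.300106 + 0.301251 = 1.201569
T_{2}^{(0)} = 0.300392

0.3004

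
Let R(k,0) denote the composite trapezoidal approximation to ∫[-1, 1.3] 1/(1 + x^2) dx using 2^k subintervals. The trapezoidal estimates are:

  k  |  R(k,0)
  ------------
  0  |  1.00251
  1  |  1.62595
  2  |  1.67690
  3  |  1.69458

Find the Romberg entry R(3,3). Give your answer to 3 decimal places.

Richardson extrapolation on the trapezoidal column (denominator 4−1=3):
R(1,1) = (4·1.62595 − 1.00251) / 3 = 1.83376
R(2,1) = 1.67690 + (1.67690 − 1.62595)/3 = 1.69388
R(3,1) = 1.69458 + (1.69458 − 1.67690)/3 = 1.70047
R(2,2) = (16·1.69388 − 1.83376) / 15 = 1.68455
R(3,2) = (16·1.70047 − 1.69388) / 15 = 1.70091
R(3,3) = 1.70091 + (1.70091 − 1.68455)/63 = 1.70117

1.701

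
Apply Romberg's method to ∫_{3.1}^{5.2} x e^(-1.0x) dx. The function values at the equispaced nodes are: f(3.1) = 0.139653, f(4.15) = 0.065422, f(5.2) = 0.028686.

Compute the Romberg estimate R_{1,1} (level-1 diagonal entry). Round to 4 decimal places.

R_{0,0} (trapezoid, 1 panel, h=2.1000): 0.176756
R_{1,0} (trapezoid, 2 panels, h=1.0500): 0.157071
R_{1,1} = 0.157071 + (0.157071 − 0.176756)/3 = 0.150509

0.1505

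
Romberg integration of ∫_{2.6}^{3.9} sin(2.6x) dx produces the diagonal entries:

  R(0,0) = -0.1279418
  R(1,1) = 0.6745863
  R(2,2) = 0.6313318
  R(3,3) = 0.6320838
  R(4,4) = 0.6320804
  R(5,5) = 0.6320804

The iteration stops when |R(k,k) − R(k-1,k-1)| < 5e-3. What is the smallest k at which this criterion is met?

|R(1,1) − R(0,0)| = 0.8025281 ≥ 5e-3
|R(2,2) − R(1,1)| = 0.0432545 ≥ 5e-3
|R(3,3) − R(2,2)| = 0.0007520 < 5e-3

k = 3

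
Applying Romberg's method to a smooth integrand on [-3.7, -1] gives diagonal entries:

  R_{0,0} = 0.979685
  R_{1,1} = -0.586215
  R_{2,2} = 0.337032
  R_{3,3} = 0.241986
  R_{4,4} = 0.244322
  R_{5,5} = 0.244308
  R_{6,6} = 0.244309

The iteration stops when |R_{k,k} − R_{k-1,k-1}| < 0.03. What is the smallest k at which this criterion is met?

k = 4

|R_{1,1} − R_{0,0}| = 1.565900 ≥ 0.03
|R_{2,2} − R_{1,1}| = 0.923247 ≥ 0.03
|R_{3,3} − R_{2,2}| = 0.095046 ≥ 0.03
|R_{4,4} − R_{3,3}| = 0.002336 < 0.03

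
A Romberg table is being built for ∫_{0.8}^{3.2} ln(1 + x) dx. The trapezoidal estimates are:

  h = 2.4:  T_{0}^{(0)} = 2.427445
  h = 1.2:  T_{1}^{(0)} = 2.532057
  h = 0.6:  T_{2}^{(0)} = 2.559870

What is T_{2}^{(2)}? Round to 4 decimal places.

Richardson extrapolation on the trapezoidal column (denominator 4−1=3):
T_{1}^{(1)} = 2.532057 + (2.532057 − 2.427445)/3 = 2.566928
T_{2}^{(1)} = 2.559870 + (2.559870 − 2.532057)/3 = 2.569141
T_{2}^{(2)} = 2.569141 + (2.569141 − 2.566928)/15 = 2.569289

2.5693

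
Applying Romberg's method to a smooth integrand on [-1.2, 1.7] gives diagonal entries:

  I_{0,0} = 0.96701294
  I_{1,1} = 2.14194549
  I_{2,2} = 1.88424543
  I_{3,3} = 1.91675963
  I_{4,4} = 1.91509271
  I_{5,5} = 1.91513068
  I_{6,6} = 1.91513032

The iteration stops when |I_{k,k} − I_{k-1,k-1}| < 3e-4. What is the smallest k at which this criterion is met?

|I_{1,1} − I_{0,0}| = 1.17493255 ≥ 3e-4
|I_{2,2} − I_{1,1}| = 0.25770006 ≥ 3e-4
|I_{3,3} − I_{2,2}| = 0.03251420 ≥ 3e-4
|I_{4,4} − I_{3,3}| = 0.00166692 ≥ 3e-4
|I_{5,5} − I_{4,4}| = 0.00003797 < 3e-4

k = 5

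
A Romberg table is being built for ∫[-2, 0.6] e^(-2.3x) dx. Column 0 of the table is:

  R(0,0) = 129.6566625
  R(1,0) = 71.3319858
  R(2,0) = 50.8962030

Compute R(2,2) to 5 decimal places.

43.56387

R(1,1) = (4·71.3319858 − 129.6566625) / 3 = 51.8904269
R(2,1) = (4·50.8962030 − 71.3319858) / 3 = 44.0842754
R(2,2) = (16·44.0842754 − 51.8904269) / 15 = 43.5638653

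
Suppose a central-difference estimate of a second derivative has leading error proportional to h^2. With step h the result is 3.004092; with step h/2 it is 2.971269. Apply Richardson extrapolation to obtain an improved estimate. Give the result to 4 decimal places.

2.9603

The leading error scales as h^2; refining by a factor of 2 reduces it by 2^2 = 4.
Extrapolated value = (4·A(h/2) − A(h)) / (4 − 1)
= (4·2.971269 − 3.004092) / 3
= 8.880984 / 3 = 2.960328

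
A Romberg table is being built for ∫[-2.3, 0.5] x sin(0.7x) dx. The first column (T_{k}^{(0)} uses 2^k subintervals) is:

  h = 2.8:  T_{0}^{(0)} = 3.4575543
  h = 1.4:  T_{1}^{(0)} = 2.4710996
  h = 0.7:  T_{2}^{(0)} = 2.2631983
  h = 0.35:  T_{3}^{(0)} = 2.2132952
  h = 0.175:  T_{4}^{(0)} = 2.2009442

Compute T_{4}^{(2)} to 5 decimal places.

2.19684

T_{3}^{(1)} = (4·2.2132952 − 2.2631983) / 3 = 2.1966608
T_{4}^{(1)} = 2.2009442 + (2.2009442 − 2.2132952)/3 = 2.1968272
T_{4}^{(2)} = 2.1968272 + (2.1968272 − 2.1966608)/15 = 2.1968383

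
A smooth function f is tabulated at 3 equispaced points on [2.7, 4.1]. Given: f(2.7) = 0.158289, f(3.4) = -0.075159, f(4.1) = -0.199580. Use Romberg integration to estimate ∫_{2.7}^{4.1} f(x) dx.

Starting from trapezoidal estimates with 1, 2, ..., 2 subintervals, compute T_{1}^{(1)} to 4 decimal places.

-0.0798

T_{0}^{(0)} (trapezoid, 1 panel, h=1.4000): -0.028904
T_{1}^{(0)} (trapezoid, 2 panels, h=0.7000): -0.067063
T_{1}^{(1)} = -0.067063 + (-0.067063 − (-0.028904))/3 = -0.079783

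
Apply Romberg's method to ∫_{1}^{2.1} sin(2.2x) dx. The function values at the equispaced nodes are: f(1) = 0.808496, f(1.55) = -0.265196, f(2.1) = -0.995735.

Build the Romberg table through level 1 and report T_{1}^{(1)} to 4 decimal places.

-0.2288

T_{0}^{(0)} (trapezoid, 1 panel, h=1.1000): -0.102981
T_{1}^{(0)} (trapezoid, 2 panels, h=0.5500): -0.197349
T_{1}^{(1)} = -0.197349 + (-0.197349 − (-0.102981))/3 = -0.228805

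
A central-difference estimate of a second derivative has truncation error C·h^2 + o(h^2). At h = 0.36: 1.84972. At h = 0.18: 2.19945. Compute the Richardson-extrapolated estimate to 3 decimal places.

2.316

Extrapolated value = (4·A(h/2) − A(h)) / (4 − 1)
= (4·2.19945 − 1.84972) / 3
= 6.94808 / 3 = 2.31603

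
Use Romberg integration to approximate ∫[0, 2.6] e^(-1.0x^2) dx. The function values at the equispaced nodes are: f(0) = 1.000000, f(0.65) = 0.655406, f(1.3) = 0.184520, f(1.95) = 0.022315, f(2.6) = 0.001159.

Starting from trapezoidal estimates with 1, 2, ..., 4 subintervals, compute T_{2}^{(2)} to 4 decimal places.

0.8929

T_{0}^{(0)} (trapezoid, 1 panel, h=2.6000): 1.301507
T_{1}^{(0)} (trapezoid, 2 panels, h=1.3000): 0.890629
T_{2}^{(0)} (trapezoid, 4 panels, h=0.6500): 0.885833
T_{1}^{(1)} = 0.890629 + (0.890629 − 1.301507)/3 = 0.753670
T_{2}^{(1)} = 0.885833 + (0.885833 − 0.890629)/3 = 0.884234
T_{2}^{(2)} = 0.884234 + (0.884234 − 0.753670)/15 = 0.892938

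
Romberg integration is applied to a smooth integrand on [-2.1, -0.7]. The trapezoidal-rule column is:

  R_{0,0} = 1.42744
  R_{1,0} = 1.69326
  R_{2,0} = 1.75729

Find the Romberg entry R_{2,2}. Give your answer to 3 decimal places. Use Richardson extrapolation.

1.778

R_{1,1} = 1.69326 + (1.69326 − 1.42744)/3 = 1.78187
R_{2,1} = (4·1.75729 − 1.69326) / 3 = 1.77863
R_{2,2} = (16·1.77863 − 1.78187) / 15 = 1.77841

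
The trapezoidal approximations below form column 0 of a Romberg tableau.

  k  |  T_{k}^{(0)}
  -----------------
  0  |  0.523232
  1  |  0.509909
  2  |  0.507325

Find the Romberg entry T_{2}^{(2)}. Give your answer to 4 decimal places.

0.5065

T_{1}^{(1)} = (4·0.509909 − 0.523232) / 3 = 0.505468
T_{2}^{(1)} = 0.507325 + (0.507325 − 0.509909)/3 = 0.506464
T_{2}^{(2)} = 0.506464 + (0.506464 − 0.505468)/15 = 0.506530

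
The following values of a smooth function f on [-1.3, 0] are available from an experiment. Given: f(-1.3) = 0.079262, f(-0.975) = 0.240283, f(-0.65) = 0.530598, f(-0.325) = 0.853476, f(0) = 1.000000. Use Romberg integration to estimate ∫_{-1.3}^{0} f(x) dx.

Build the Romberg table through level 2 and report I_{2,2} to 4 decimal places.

0.7067

I_{0,0} (trapezoid, 1 panel, h=1.3000): 0.701520
I_{1,0} (trapezoid, 2 panels, h=0.6500): 0.695649
I_{2,0} (trapezoid, 4 panels, h=0.3250): 0.703296
I_{1,1} = 0.695649 + (0.695649 − 0.701520)/3 = 0.693692
I_{2,1} = 0.703296 + (0.703296 − 0.695649)/3 = 0.705845
I_{2,2} = 0.705845 + (0.705845 − 0.693692)/15 = 0.706655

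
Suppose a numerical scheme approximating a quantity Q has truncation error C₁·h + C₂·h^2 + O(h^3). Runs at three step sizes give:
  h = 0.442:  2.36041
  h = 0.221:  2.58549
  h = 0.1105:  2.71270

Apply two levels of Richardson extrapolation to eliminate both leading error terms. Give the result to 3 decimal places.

First eliminate the h term (factor 2^1 = 2):
  B₁ = (2·2.58549 − 2.36041)/1 = 2.81057
  B₂ = (2·2.71270 − 2.58549)/1 = 2.83991
Then eliminate the h^2 term (factor 2^2 = 4):
  (4·2.83991 − 2.81057)/3 = 2.84969

2.850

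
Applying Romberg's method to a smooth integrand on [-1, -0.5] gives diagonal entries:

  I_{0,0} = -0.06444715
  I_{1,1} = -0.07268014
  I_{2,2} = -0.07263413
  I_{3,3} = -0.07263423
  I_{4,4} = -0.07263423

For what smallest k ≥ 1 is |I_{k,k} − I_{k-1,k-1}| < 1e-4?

k = 2

|I_{1,1} − I_{0,0}| = 0.00823299 ≥ 1e-4
|I_{2,2} − I_{1,1}| = 0.00004601 < 1e-4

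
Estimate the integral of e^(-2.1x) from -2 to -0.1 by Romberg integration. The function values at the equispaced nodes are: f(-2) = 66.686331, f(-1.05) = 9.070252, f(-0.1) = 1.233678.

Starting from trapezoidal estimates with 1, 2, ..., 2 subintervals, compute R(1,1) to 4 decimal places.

R(0,0) (trapezoid, 1 panel, h=1.9000): 64.524009
R(1,0) (trapezoid, 2 panels, h=0.9500): 40.878744
R(1,1) = 40.878744 + (40.878744 − 64.524009)/3 = 32.996989

32.9970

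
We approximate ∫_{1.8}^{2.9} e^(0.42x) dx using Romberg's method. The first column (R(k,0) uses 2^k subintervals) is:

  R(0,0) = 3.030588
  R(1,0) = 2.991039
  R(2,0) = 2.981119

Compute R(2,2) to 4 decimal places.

2.9778

Richardson extrapolation on the trapezoidal column (denominator 4−1=3):
R(1,1) = 2.991039 + (2.991039 − 3.030588)/3 = 2.977856
R(2,1) = 2.981119 + (2.981119 − 2.991039)/3 = 2.977812
R(2,2) = 2.977812 + (2.977812 − 2.977856)/15 = 2.977809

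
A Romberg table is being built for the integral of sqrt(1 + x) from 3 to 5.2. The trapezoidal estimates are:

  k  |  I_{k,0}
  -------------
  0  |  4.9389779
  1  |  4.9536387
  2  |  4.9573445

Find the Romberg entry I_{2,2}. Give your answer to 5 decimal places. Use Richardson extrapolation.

4.95858

Richardson extrapolation on the trapezoidal column (denominator 4−1=3):
I_{1,1} = 4.9536387 + (4.9536387 − 4.9389779)/3 = 4.9585256
I_{2,1} = (4·4.9573445 − 4.9536387) / 3 = 4.9585798
I_{2,2} = (16·4.9585798 − 4.9585256) / 15 = 4.9585834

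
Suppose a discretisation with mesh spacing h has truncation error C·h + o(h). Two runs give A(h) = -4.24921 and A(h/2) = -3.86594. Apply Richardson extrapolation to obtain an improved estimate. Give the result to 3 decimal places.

-3.483

The leading error scales as h; refining by a factor of 2 reduces it by 2^1 = 2.
Extrapolated value = (2·A(h/2) − A(h)) / (2 − 1)
= (2·(-3.86594) − (-4.24921)) / 1
= -3.48267 / 1 = -3.48267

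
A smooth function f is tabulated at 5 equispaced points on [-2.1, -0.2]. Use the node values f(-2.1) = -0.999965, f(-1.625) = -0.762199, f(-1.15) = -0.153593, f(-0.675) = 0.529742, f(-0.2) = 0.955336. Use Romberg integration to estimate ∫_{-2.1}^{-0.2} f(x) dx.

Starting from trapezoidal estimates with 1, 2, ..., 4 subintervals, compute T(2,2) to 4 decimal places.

-0.2025

T(0,0) (trapezoid, 1 panel, h=1.9000): -0.042398
T(1,0) (trapezoid, 2 panels, h=0.9500): -0.167112
T(2,0) (trapezoid, 4 panels, h=0.4750): -0.193973
T(1,1) = -0.167112 + (-0.167112 − (-0.042398))/3 = -0.208683
T(2,1) = -0.193973 + (-0.193973 − (-0.167112))/3 = -0.202927
T(2,2) = -0.202927 + (-0.202927 − (-0.208683))/15 = -0.202543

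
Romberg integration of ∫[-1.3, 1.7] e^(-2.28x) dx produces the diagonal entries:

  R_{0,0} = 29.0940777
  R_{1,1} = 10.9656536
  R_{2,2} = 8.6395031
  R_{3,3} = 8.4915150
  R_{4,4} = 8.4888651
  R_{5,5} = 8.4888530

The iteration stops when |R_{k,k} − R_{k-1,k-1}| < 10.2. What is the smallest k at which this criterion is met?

k = 2

|R_{1,1} − R_{0,0}| = 18.1284241 ≥ 10.2
|R_{2,2} − R_{1,1}| = 2.3261505 < 10.2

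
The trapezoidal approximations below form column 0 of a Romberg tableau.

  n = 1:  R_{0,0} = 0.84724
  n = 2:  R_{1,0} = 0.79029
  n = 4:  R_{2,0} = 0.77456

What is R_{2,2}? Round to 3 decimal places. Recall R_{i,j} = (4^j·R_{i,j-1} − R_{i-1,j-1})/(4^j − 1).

0.769

R_{1,1} = 0.79029 + (0.79029 − 0.84724)/3 = 0.77131
R_{2,1} = (4·0.77456 − 0.79029) / 3 = 0.76932
R_{2,2} = 0.76932 + (0.76932 − 0.77131)/15 = 0.76919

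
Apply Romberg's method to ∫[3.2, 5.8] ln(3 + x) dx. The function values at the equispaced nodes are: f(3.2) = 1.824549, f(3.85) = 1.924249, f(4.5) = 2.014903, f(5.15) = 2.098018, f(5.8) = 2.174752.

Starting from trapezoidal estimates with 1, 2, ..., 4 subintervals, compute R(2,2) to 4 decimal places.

5.2256

R(0,0) (trapezoid, 1 panel, h=2.6000): 5.199091
R(1,0) (trapezoid, 2 panels, h=1.3000): 5.218920
R(2,0) (trapezoid, 4 panels, h=0.6500): 5.223933
R(1,1) = 5.218920 + (5.218920 − 5.199091)/3 = 5.225530
R(2,1) = 5.223933 + (5.223933 − 5.218920)/3 = 5.225604
R(2,2) = 5.225604 + (5.225604 − 5.225530)/15 = 5.225609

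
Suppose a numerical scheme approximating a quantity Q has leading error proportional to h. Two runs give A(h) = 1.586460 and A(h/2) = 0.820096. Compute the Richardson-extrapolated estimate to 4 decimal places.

0.0537

The leading error scales as h; refining by a factor of 2 reduces it by 2^1 = 2.
Extrapolated value = (2·A(h/2) − A(h)) / (2 − 1)
= (2·0.820096 − 1.586460) / 1
= 0.053732 / 1 = 0.053732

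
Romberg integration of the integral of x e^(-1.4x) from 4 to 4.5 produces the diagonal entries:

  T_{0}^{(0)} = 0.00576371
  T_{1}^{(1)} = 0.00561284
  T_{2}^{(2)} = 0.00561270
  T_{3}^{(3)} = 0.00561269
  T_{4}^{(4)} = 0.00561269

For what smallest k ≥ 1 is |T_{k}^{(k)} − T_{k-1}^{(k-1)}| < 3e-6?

k = 2

|T_{1}^{(1)} − T_{0}^{(0)}| = 0.00015087 ≥ 3e-6
|T_{2}^{(2)} − T_{1}^{(1)}| = 0.00000014 < 3e-6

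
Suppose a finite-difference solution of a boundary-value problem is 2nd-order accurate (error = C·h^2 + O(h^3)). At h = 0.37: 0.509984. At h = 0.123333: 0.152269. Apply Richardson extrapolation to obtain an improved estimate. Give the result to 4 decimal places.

0.1076

The leading error scales as h^2; refining by a factor of 3 reduces it by 3^2 = 9.
Extrapolated value = (9·A(h/3) − A(h)) / (9 − 1)
= (9·0.152269 − 0.509984) / 8
= 0.860437 / 8 = 0.107555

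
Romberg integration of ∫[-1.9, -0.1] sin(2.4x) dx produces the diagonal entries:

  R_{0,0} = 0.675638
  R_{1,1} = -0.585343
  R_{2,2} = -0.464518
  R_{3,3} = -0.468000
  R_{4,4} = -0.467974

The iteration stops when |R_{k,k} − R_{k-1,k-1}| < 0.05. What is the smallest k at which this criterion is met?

k = 3

|R_{1,1} − R_{0,0}| = 1.260981 ≥ 0.05
|R_{2,2} − R_{1,1}| = 0.120825 ≥ 0.05
|R_{3,3} − R_{2,2}| = 0.003482 < 0.05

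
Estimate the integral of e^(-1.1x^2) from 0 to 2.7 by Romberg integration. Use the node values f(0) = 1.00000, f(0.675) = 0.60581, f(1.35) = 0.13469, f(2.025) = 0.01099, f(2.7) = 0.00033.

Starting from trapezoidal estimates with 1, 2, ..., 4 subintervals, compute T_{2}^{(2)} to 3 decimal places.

0.851

T_{0}^{(0)} (trapezoid, 1 panel, h=2.7000): 1.35045
T_{1}^{(0)} (trapezoid, 2 panels, h=1.3500): 0.85705
T_{2}^{(0)} (trapezoid, 4 panels, h=0.6750): 0.84487
T_{1}^{(1)} = 0.85705 + (0.85705 − 1.35045)/3 = 0.69258
T_{2}^{(1)} = 0.84487 + (0.84487 − 0.85705)/3 = 0.84081
T_{2}^{(2)} = 0.84081 + (0.84081 − 0.69258)/15 = 0.85069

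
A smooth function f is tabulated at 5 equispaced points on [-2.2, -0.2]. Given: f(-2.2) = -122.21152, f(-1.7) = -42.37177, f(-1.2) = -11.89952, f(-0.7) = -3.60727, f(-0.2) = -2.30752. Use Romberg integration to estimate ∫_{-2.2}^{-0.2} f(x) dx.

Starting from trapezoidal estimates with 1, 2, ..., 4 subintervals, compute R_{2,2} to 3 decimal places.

-55.239

R_{0,0} (trapezoid, 1 panel, h=2.0000): -124.51904
R_{1,0} (trapezoid, 2 panels, h=1.0000): -74.15904
R_{2,0} (trapezoid, 4 panels, h=0.5000): -60.06904
R_{1,1} = -74.15904 + (-74.15904 − (-124.51904))/3 = -57.37237
R_{2,1} = -60.06904 + (-60.06904 − (-74.15904))/3 = -55.37237
R_{2,2} = -55.37237 + (-55.37237 − (-57.37237))/15 = -55.23904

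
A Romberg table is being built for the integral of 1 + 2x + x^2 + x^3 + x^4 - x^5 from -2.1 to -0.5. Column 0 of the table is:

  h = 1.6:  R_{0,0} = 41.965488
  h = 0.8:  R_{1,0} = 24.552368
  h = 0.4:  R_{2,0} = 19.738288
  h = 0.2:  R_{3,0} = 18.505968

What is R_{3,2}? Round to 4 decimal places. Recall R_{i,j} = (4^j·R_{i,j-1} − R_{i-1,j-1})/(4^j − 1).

18.0926

Richardson extrapolation on the trapezoidal column (denominator 4−1=3):
R_{2,1} = (4·19.738288 − 24.552368) / 3 = 18.133595
R_{3,1} = (4·18.505968 − 19.738288) / 3 = 18.095195
R_{3,2} = 18.095195 + (18.095195 − 18.133595)/15 = 18.092635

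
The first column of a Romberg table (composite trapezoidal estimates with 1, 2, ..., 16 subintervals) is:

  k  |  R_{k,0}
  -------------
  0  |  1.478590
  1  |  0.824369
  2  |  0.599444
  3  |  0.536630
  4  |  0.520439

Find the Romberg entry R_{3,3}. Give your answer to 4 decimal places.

0.5150

R_{1,1} = (4·0.824369 − 1.478590) / 3 = 0.606295
R_{2,1} = (4·0.599444 − 0.824369) / 3 = 0.524469
R_{3,1} = 0.536630 + (0.536630 − 0.599444)/3 = 0.515692
R_{2,2} = (16·0.524469 − 0.606295) / 15 = 0.519014
R_{3,2} = (16·0.515692 − 0.524469) / 15 = 0.515107
R_{3,3} = 0.515107 + (0.515107 − 0.519014)/63 = 0.515045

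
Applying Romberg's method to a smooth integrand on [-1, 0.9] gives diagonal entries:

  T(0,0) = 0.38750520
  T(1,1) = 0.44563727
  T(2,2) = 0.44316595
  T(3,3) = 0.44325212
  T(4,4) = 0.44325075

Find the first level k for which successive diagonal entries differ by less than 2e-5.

k = 4

|T(1,1) − T(0,0)| = 0.05813207 ≥ 2e-5
|T(2,2) − T(1,1)| = 0.00247132 ≥ 2e-5
|T(3,3) − T(2,2)| = 0.00008617 ≥ 2e-5
|T(4,4) − T(3,3)| = 0.00000137 < 2e-5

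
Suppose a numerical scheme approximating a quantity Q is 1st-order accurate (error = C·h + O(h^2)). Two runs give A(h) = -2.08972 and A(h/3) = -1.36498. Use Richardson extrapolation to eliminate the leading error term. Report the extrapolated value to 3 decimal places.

The leading error scales as h; refining by a factor of 3 reduces it by 3^1 = 3.
Extrapolated value = (3·A(h/3) − A(h)) / (3 − 1)
= (3·(-1.36498) − (-2.08972)) / 2
= -2.00522 / 2 = -1.00261

-1.003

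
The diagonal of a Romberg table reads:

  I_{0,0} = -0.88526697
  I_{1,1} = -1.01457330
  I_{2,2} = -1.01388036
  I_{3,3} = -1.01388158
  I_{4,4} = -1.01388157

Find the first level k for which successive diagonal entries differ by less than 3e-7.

|I_{1,1} − I_{0,0}| = 0.12930633 ≥ 3e-7
|I_{2,2} − I_{1,1}| = 0.00069294 ≥ 3e-7
|I_{3,3} − I_{2,2}| = 0.00000122 ≥ 3e-7
|I_{4,4} − I_{3,3}| = 0.00000001 < 3e-7

k = 4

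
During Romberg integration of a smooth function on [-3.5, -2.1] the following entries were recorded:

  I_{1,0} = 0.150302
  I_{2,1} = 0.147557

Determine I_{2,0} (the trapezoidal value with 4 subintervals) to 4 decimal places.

From I_{2,1} = (4·I_{2,0} − I_{1,0})/3, solve for I_{2,0}:
4·I_{2,0} = 3·0.147557 + 0.150302 = 0.592973
I_{2,0} = 0.148243

0.1482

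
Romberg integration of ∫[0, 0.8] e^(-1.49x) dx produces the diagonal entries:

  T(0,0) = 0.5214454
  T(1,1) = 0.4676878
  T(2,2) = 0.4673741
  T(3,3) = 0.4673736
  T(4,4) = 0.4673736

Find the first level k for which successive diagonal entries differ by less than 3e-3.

|T(1,1) − T(0,0)| = 0.0537576 ≥ 3e-3
|T(2,2) − T(1,1)| = 0.0003137 < 3e-3

k = 2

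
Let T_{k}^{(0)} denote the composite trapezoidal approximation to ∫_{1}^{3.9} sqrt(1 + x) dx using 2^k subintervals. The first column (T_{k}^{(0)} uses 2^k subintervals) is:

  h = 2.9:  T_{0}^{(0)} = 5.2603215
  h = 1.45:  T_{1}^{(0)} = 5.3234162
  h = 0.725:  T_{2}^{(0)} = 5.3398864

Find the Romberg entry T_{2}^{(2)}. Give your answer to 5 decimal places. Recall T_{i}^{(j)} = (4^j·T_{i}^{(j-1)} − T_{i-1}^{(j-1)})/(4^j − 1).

5.34544

T_{1}^{(1)} = (4·5.3234162 − 5.2603215) / 3 = 5.3444478
T_{2}^{(1)} = (4·5.3398864 − 5.3234162) / 3 = 5.3453765
T_{2}^{(2)} = 5.3453765 + (5.3453765 − 5.3444478)/15 = 5.3454384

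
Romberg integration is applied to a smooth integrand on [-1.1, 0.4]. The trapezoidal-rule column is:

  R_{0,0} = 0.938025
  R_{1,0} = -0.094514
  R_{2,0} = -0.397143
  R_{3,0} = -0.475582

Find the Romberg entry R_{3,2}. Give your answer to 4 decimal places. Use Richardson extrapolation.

-0.5020

Richardson extrapolation on the trapezoidal column (denominator 4−1=3):
R_{2,1} = (4·(-0.397143) − (-0.094514)) / 3 = -0.498019
R_{3,1} = -0.475582 + (-0.475582 − (-0.397143))/3 = -0.501728
R_{3,2} = (16·(-0.501728) − (-0.498019)) / 15 = -0.501975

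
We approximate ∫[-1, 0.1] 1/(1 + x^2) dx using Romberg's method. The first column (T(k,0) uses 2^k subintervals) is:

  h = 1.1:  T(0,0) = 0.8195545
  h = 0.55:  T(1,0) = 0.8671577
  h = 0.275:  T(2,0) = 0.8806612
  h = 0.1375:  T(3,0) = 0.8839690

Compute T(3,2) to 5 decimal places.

0.88507

Richardson extrapolation on the trapezoidal column (denominator 4−1=3):
T(2,1) = (4·0.8806612 − 0.8671577) / 3 = 0.8851624
T(3,1) = 0.8839690 + (0.8839690 − 0.8806612)/3 = 0.8850716
T(3,2) = 0.8850716 + (0.8850716 − 0.8851624)/15 = 0.8850655
(Column j=1 coincides with Simpson's rule on the same nodes.)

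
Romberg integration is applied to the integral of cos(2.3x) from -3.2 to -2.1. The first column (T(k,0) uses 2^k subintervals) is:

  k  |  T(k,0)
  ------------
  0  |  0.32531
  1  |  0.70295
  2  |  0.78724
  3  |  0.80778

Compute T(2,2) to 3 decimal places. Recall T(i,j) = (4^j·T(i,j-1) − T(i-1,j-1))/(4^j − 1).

T(1,1) = 0.70295 + (0.70295 − 0.32531)/3 = 0.82883
T(2,1) = 0.78724 + (0.78724 − 0.70295)/3 = 0.81534
T(2,2) = (16·0.81534 − 0.82883) / 15 = 0.81444

0.814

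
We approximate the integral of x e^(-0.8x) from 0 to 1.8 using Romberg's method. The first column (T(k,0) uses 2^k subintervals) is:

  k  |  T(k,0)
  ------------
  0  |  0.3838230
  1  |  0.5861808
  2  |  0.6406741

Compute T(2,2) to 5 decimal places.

0.65919

T(1,1) = (4·0.5861808 − 0.3838230) / 3 = 0.6536334
T(2,1) = (4·0.6406741 − 0.5861808) / 3 = 0.6588385
T(2,2) = (16·0.6588385 − 0.6536334) / 15 = 0.6591855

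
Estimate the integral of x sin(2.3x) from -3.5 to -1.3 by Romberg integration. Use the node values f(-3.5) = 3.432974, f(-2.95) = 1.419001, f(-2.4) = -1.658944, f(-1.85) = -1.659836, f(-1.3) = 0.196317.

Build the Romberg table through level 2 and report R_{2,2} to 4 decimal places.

-0.0540

R_{0,0} (trapezoid, 1 panel, h=2.2000): 3.992220
R_{1,0} (trapezoid, 2 panels, h=1.1000): 0.171272
R_{2,0} (trapezoid, 4 panels, h=0.5500): -0.046823
R_{1,1} = 0.171272 + (0.171272 − 3.992220)/3 = -1.102377
R_{2,1} = -0.046823 + (-0.046823 − 0.171272)/3 = -0.119521
R_{2,2} = -0.119521 + (-0.119521 − (-1.102377))/15 = -0.053997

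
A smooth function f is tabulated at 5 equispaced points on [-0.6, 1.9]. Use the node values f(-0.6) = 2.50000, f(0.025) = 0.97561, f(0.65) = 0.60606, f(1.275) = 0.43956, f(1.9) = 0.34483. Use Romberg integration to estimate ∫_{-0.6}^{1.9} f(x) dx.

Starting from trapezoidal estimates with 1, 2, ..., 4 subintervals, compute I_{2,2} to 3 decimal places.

2.013

I_{0,0} (trapezoid, 1 panel, h=2.5000): 3.55604
I_{1,0} (trapezoid, 2 panels, h=1.2500): 2.53559
I_{2,0} (trapezoid, 4 panels, h=0.6250): 2.15228
I_{1,1} = 2.53559 + (2.53559 − 3.55604)/3 = 2.19544
I_{2,1} = 2.15228 + (2.15228 − 2.53559)/3 = 2.02451
I_{2,2} = 2.02451 + (2.02451 − 2.19544)/15 = 2.01311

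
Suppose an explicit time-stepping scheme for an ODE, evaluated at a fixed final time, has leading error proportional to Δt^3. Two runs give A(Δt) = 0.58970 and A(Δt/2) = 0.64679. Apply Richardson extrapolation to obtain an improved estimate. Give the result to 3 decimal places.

The leading error scales as Δt^3; refining by a factor of 2 reduces it by 2^3 = 8.
Extrapolated value = (8·A(Δt/2) − A(Δt)) / (8 − 1)
= (8·0.64679 − 0.58970) / 7
= 4.58462 / 7 = 0.65495

0.655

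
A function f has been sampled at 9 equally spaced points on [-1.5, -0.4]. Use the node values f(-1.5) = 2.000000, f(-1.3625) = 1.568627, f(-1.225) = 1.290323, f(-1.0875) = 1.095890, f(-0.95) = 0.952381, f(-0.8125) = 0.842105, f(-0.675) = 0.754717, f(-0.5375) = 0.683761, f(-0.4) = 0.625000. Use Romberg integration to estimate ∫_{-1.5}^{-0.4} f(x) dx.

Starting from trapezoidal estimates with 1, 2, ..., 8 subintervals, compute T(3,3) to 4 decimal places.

1.1632

T(0,0) (trapezoid, 1 panel, h=1.1000): 1.443750
T(1,0) (trapezoid, 2 panels, h=0.5500): 1.245685
T(2,0) (trapezoid, 4 panels, h=0.2750): 1.185228
T(3,0) (trapezoid, 8 panels, h=0.1375): 1.168792
T(1,1) = 1.245685 + (1.245685 − 1.443750)/3 = 1.179663
T(2,1) = 1.185228 + (1.185228 − 1.245685)/3 = 1.165076
T(3,1) = 1.168792 + (1.168792 − 1.185228)/3 = 1.163313
T(2,2) = 1.165076 + (1.165076 − 1.179663)/15 = 1.164104
T(3,2) = 1.163313 + (1.163313 − 1.165076)/15 = 1.163195
T(3,3) = 1.163195 + (1.163195 − 1.164104)/63 = 1.163181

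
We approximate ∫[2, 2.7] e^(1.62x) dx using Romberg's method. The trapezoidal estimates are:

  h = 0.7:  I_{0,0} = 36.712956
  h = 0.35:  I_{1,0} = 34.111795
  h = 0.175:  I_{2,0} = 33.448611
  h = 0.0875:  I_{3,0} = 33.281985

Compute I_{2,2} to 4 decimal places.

Richardson extrapolation on the trapezoidal column (denominator 4−1=3):
I_{1,1} = 34.111795 + (34.111795 − 36.712956)/3 = 33.244741
I_{2,1} = (4·33.448611 − 34.111795) / 3 = 33.227550
I_{2,2} = (16·33.227550 − 33.244741) / 15 = 33.226404
(Column j=1 coincides with Simpson's rule on the same nodes.)

33.2264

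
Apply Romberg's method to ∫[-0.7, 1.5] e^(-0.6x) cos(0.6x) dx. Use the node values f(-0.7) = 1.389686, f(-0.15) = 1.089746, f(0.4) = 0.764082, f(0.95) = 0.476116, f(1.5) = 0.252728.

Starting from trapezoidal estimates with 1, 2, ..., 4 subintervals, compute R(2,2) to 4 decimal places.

R(0,0) (trapezoid, 1 panel, h=2.2000): 1.806655
R(1,0) (trapezoid, 2 panels, h=1.1000): 1.743818
R(2,0) (trapezoid, 4 panels, h=0.5500): 1.733133
R(1,1) = 1.743818 + (1.743818 − 1.806655)/3 = 1.722872
R(2,1) = 1.733133 + (1.733133 − 1.743818)/3 = 1.729571
R(2,2) = 1.729571 + (1.729571 − 1.722872)/15 = 1.730018

1.7300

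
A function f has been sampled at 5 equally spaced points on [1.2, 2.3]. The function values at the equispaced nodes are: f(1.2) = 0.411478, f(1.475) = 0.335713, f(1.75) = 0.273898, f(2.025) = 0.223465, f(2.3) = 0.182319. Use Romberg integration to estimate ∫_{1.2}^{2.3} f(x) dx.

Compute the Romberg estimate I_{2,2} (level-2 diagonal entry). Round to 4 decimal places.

I_{0,0} (trapezoid, 1 panel, h=1.1000): 0.326588
I_{1,0} (trapezoid, 2 panels, h=0.5500): 0.313938
I_{2,0} (trapezoid, 4 panels, h=0.2750): 0.310743
I_{1,1} = 0.313938 + (0.313938 − 0.326588)/3 = 0.309721
I_{2,1} = 0.310743 + (0.310743 − 0.313938)/3 = 0.309678
I_{2,2} = 0.309678 + (0.309678 − 0.309721)/15 = 0.309675

0.3097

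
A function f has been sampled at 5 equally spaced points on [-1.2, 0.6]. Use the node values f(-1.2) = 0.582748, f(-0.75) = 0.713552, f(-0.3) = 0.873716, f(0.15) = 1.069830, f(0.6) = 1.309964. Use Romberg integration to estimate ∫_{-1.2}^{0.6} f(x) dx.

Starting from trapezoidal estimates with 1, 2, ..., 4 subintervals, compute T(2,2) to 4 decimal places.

1.6160

T(0,0) (trapezoid, 1 panel, h=1.8000): 1.703441
T(1,0) (trapezoid, 2 panels, h=0.9000): 1.638065
T(2,0) (trapezoid, 4 panels, h=0.4500): 1.621554
T(1,1) = 1.638065 + (1.638065 − 1.703441)/3 = 1.616273
T(2,1) = 1.621554 + (1.621554 − 1.638065)/3 = 1.616050
T(2,2) = 1.616050 + (1.616050 − 1.616273)/15 = 1.616035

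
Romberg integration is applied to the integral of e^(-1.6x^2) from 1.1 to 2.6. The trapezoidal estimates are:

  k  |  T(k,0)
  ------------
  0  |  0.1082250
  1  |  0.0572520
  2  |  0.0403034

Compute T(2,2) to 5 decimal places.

T(1,1) = (4·0.0572520 − 0.1082250) / 3 = 0.0402610
T(2,1) = 0.0403034 + (0.0403034 − 0.0572520)/3 = 0.0346539
T(2,2) = (16·0.0346539 − 0.0402610) / 15 = 0.0342801
(Column j=1 coincides with Simpson's rule on the same nodes.)

0.03428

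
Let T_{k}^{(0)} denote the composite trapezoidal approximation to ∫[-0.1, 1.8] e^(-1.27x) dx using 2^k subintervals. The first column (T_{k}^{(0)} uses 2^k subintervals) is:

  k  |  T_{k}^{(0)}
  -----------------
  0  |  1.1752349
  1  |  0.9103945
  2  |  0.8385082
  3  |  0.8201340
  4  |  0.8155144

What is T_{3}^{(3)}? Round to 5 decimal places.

Richardson extrapolation on the trapezoidal column (denominator 4−1=3):
T_{1}^{(1)} = (4·0.9103945 − 1.1752349) / 3 = 0.8221144
T_{2}^{(1)} = (4·0.8385082 − 0.9103945) / 3 = 0.8145461
T_{3}^{(1)} = (4·0.8201340 − 0.8385082) / 3 = 0.8140093
T_{2}^{(2)} = 0.8145461 + (0.8145461 − 0.8221144)/15 = 0.8140415
T_{3}^{(2)} = 0.8140093 + (0.8140093 − 0.8145461)/15 = 0.8139735
T_{3}^{(3)} = 0.8139735 + (0.8139735 − 0.8140415)/63 = 0.8139724
(Column j=1 coincides with Simpson's rule on the same nodes.)

0.81397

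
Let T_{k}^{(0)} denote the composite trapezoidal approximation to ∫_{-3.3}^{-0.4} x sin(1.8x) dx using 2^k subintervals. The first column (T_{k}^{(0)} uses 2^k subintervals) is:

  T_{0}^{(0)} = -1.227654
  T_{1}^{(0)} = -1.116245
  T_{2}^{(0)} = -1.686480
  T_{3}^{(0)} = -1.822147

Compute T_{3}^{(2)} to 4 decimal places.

-1.8668

T_{2}^{(1)} = (4·(-1.686480) − (-1.116245)) / 3 = -1.876558
T_{3}^{(1)} = -1.822147 + (-1.822147 − (-1.686480))/3 = -1.867369
T_{3}^{(2)} = -1.867369 + (-1.867369 − (-1.876558))/15 = -1.866756
(Column j=1 coincides with Simpson's rule on the same nodes.)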